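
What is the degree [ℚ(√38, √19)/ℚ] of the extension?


[ℚ(√38,√19):ℚ] = [ℚ(√38,√19):ℚ(√38)]·[ℚ(√38):ℚ] = 2·2 = 4

[ℚ(√38, √19)/ℚ] = 4


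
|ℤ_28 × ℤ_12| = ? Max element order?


|ℤ_28 × ℤ_12| = 28 × 12 = 336
Max element order = lcm(28,12) = 84
Cyclic? No (gcd=4)

|ℤ_28×ℤ_12| = 336, max element order = 84


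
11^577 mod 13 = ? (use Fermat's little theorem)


Fermat's little theorem: if p is prime and gcd(a,p)=1, then a^(p-1) ≡ 1 (mod p)
p = 13 is prime, gcd(11,13) = 1
Reduce exponent: 577 mod 12 = 1
So 11^577 ≡ 11^1 (mod 13)
11^1 mod 13 = 11

11^577 ≡ 11 (mod 13)


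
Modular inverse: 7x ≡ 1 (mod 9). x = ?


Use the extended Euclidean algorithm to write 1 = 7·s + 9·t; then s mod 9 is the inverse.
Euclidean algorithm:
  7 = 0·9 + 7
  9 = 1·7 + 2
  7 = 3·2 + 1
  2 = 2·1 + 0
gcd(7,9) = 1
Back-substitution gives: 7·(4) + 9·(-3) = 1
So 7⁻¹ ≡ 4 ≡ 4 (mod 9)
Check: 7 × 4 = 28 ≡ 1 (mod 9) ✓

7⁻¹ ≡ 4 (mod 9)


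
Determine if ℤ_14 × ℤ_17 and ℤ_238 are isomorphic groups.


Comparing ℤ_14 × ℤ_17 and ℤ_238:
gcd(14,17) = 1, so ℤ_14 × ℤ_17 ≅ ℤ_238 (CRT)

Yes, ℤ_14 × ℤ_17 ≅ ℤ_238


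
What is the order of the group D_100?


|D_n| = 2n (n rotations and n reflections)
|D_100| = 2×100 = 200

|D_100| = 200


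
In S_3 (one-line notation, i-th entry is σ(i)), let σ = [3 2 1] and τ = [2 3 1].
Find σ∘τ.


σ∘τ: apply τ first, then σ
1 →τ 2 →σ 2
2 →τ 3 →σ 1
3 →τ 1 →σ 3

σ∘τ = [2 1 3]


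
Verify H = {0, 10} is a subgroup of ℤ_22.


Subgroup test for H = {0, 10} in (ℤ_22, +):
(1) 0 ∈ H? Yes
(2) Closure: for all a,b ∈ H, (a+b) mod 22 ∈ H? No  [counterexample: 10 + 10 = 20 ∉ H]
(3) Inverses: for all a ∈ H, -a mod 22 ∈ H? No

No, H is not a subgroup of ℤ_22


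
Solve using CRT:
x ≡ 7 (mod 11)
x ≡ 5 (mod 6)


m₁ = 11, m₂ = 6, gcd = 1, so CRT applies. M = m₁·m₂ = 66
Let M₁ = M/m₁ = 6, M₂ = M/m₂ = 11
Find y₁ ≡ M₁⁻¹ (mod m₁): 6⁻¹ ≡ 2 (mod 11)
Find y₂ ≡ M₂⁻¹ (mod m₂): 11⁻¹ ≡ 5 (mod 6)
x = a₁·M₁·y₁ + a₂·M₂·y₂ = 7·6·2 + 5·11·5 = 359
Reduce mod 66: x ≡ 29
Check: 29 mod 11 = 7 ✓, 29 mod 6 = 5 ✓

x ≡ 29 (mod 66)


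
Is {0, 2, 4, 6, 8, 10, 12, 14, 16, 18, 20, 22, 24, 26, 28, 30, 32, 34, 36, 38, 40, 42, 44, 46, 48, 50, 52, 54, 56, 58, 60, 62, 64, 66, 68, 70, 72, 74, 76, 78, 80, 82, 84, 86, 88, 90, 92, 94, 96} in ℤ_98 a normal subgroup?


H = {0, 2, 4, 6, 8, 10, 12, 14, 16, 18, 20, 22, 24, 26, 28, 30, 32, 34, 36, 38, 40, 42, 44, 46, 48, 50, 52, 54, 56, 58, 60, 62, 64, 66, 68, 70, 72, 74, 76, 78, 80, 82, 84, 86, 88, 90, 92, 94, 96} in ℤ_98
ℤ_98 is abelian; every subgroup of an abelian group is normal

Yes, normal subgroup


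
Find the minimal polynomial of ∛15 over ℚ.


∛15 satisfies x³ - 15 = 0, irreducible over ℚ (no rational root; 15 is not a perfect cube)

Minimal polynomial: x³ - 15


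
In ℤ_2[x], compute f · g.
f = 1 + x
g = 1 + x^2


Expand and collect like terms; reduce coefficients mod 2:
x^0: 1·1 = 1 ≡ 1 (mod 2)
x^1: 1·0 + 1·1 = 1 ≡ 1 (mod 2)
x^2: 1·1 + 1·0 = 1 ≡ 1 (mod 2)
x^3: 1·1 = 1 ≡ 1 (mod 2)
Result: 1 + x + x^2 + x^3

f · g = 1 + x + x^2 + x^3


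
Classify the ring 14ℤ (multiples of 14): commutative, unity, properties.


14ℤ is a commutative ring under +,× but has no multiplicative identity (1 ∉ 14ℤ); it has no zero divisors, but without unity it is not an integral domain
Commutative: Yes
Integral domain: No
Has unity: No

14ℤ (multiples of 14): Commutative=Yes, Unity=No


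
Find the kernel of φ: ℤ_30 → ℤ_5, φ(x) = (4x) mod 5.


Kernel = preimage of identity
ker(φ) = {x ∈ ℤ_30 : 4x ≡ 0 (mod 5)}. Since 5 | 30, φ is well-defined. The kernel is the cyclic subgroup ⟨5⟩ of ℤ_30 (order 6), i.e. {0, 5, 10, 15, 20, 25}

ker(φ) = {0, 5, 10, 15, 20, 25}


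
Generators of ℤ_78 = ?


g generates ℤ_n iff gcd(g,n) = 1
Prime factors of 78: 2, 3, 13
Generators are g ∈ {1,...,77} not divisible by any of these primes.
Generators: {1, 5, 7, 11, 17, 19, 23, 25, 29, 31, 35, 37, 41, 43, 47, 49, 53, 55, 59, 61, 67, 71, 73, 77}
Number of generators = φ(78) = 24

Generators of ℤ_78 = {1, 5, 7, 11, 17, 19, 23, 25, 29, 31, 35, 37, 41, 43, 47, 49, 53, 55, 59, 61, 67, 71, 73, 77}


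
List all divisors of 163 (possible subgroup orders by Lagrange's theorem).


Lagrange's theorem: |H| divides |G|
|G| = 163
Divisors of 163: 1, 163

Possible subgroup orders: {1, 163}


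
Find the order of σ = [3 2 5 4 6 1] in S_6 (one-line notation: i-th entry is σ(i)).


Cycle decomposition: (1 3 5 6)
Cycle lengths: 4
Order = lcm(4) = 4

ord(σ) = 4


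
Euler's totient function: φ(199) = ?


Factor n: 199 = 199
φ(n) = n · ∏(1 - 1/p) over distinct primes p | n
φ(199) = 199 · (1 - 1/199) = 198

φ(199) = 198


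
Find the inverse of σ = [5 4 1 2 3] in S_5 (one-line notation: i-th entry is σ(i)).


To find σ⁻¹, swap domain and range:
σ(1) = 5 → σ⁻¹(5) = 1
σ(2) = 4 → σ⁻¹(4) = 2
σ(3) = 1 → σ⁻¹(1) = 3
σ(4) = 2 → σ⁻¹(2) = 4
σ(5) = 3 → σ⁻¹(3) = 5

σ⁻¹ = [3 4 5 2 1]


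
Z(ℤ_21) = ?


Z(G) = {g ∈ G | gx = xg for all x ∈ G}
ℤ_21 is abelian, so Z(G) = G

Z(ℤ_21) = ℤ_21


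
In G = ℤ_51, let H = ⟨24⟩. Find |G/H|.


|⟨24⟩| = n / gcd(24, 51) = 51 / 3 = 17
H is normal (ℤ_51 is abelian).
|G/H| = |G| / |H| = 51 / 17 = 3

|G/H| = 3


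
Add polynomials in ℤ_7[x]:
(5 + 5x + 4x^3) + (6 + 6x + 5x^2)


Add coefficients mod 7:
x^0: 5 + 6 = 4 (mod 7)
x^1: 5 + 6 = 4 (mod 7)
x^2: 0 + 5 = 5 (mod 7)
x^3: 4 + 0 = 4 (mod 7)
Result: 4 + 4x + 5x^2 + 4x^3

f + g = 4 + 4x + 5x^2 + 4x^3


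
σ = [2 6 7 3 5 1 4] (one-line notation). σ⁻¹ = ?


To find σ⁻¹, swap domain and range:
σ(1) = 2 → σ⁻¹(2) = 1
σ(2) = 6 → σ⁻¹(6) = 2
σ(3) = 7 → σ⁻¹(7) = 3
σ(4) = 3 → σ⁻¹(3) = 4
σ(5) = 5 → σ⁻¹(5) = 5
σ(6) = 1 → σ⁻¹(1) = 6
σ(7) = 4 → σ⁻¹(4) = 7

σ⁻¹ = [6 1 4 7 5 2 3]


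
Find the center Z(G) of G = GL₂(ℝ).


Z(G) = {g ∈ G | gx = xg for all x ∈ G}
Only scalar multiples of the identity commute with all invertible matrices

Z(GL₂(ℝ)) = {aI : a ∈ ℝ, a ≠ 0}


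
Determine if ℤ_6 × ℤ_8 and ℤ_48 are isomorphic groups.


Comparing ℤ_6 × ℤ_8 and ℤ_48:
gcd(6,8) = 2 ≠ 1. Max element order in ℤ_6×ℤ_8 is lcm(6,8) = 24 < 48, so it has no element of order 48

No, ℤ_6 × ℤ_8 ≇ ℤ_48


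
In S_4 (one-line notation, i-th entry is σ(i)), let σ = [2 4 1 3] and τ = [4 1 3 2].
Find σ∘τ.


σ∘τ: apply τ first, then σ
1 →τ 4 →σ 3
2 →τ 1 →σ 2
3 →τ 3 →σ 1
4 →τ 2 →σ 4

σ∘τ = [3 2 1 4]


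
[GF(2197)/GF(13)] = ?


GF(2197) = GF(13^3), so the extension degree is 3

[GF(2197)/GF(13)] = 3


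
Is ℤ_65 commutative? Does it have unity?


ℤ_65 is a commutative ring with unity 1; 65 = 5×13 is composite, so 5·13 ≡ 0 gives zero divisors (not an integral domain)
Commutative: Yes
Integral domain: No
Has unity: Yes

ℤ_65: Commutative=Yes, Unity=Yes


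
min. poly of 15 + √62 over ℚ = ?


Let α = 15 + √62. Then α - 15 = √62, so (α - 15)² = 62, giving α² - 30α + 163 = 0. Degree 2 and α ∉ ℚ, so this is the minimal polynomial.

Minimal polynomial: x² - 30x + 163


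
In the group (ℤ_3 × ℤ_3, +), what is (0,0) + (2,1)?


Operation: componentwise addition mod (3, 3)
(0,0) + (2,1) = ((a₁+b₁) mod 3, (a₂+b₂) mod 3) with a = (0,0), b = (2,1)

(0,0) + (2,1) = (2,1)


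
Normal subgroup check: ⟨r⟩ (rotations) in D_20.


H = ⟨r⟩ (rotations) in D_20
The rotation subgroup ⟨r⟩ has index 2 in D_20, so it is normal

Yes, normal subgroup


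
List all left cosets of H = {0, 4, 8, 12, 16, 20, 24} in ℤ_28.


H = {0, 4, 8, 12, 16, 20, 24}, |H| = 7
Number of cosets = |G|/|H| = 28/7 = 4
0 + H = {0, 4, 8, 12, 16, 20, 24}
1 + H = {1, 5, 9, 13, 17, 21, 25}
2 + H = {2, 6, 10, 14, 18, 22, 26}
3 + H = {3, 7, 11, 15, 19, 23, 27}

Cosets: 0+H={0,4,8,12,16,20,24}; 1+H={1,5,9,13,17,21,25}; 2+H={2,6,10,14,18,22,26}; 3+H={3,7,11,15,19,23,27}


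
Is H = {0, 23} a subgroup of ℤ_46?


Subgroup test for H = {0, 23} in (ℤ_46, +):
(1) 0 ∈ H? Yes
(2) Closure: for all a,b ∈ H, (a+b) mod 46 ∈ H? Yes
(3) Inverses: for all a ∈ H, -a mod 46 ∈ H? Yes

Yes, H is a subgroup of ℤ_46


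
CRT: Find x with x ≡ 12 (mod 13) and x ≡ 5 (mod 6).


m₁ = 13, m₂ = 6, gcd = 1, so CRT applies. M = m₁·m₂ = 78
Let M₁ = M/m₁ = 6, M₂ = M/m₂ = 13
Find y₁ ≡ M₁⁻¹ (mod m₁): 6⁻¹ ≡ 11 (mod 13)
Find y₂ ≡ M₂⁻¹ (mod m₂): 13⁻¹ ≡ 1 (mod 6)
x = a₁·M₁·y₁ + a₂·M₂·y₂ = 12·6·11 + 5·13·1 = 857
Reduce mod 78: x ≡ 77
Check: 77 mod 13 = 12 ✓, 77 mod 6 = 5 ✓

x ≡ 77 (mod 78)


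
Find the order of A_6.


|A_n| = n!/2 (even permutations)
|A_6| = 6!/2 = 720/2 = 360

|A_6| = 360


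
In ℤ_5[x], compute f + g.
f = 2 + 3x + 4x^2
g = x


Add coefficients mod 5:
x^0: 2 + 0 = 2 (mod 5)
x^1: 3 + 1 = 4 (mod 5)
x^2: 4 + 0 = 4 (mod 5)
Result: 2 + 4x + 4x^2

f + g = 2 + 4x + 4x^2


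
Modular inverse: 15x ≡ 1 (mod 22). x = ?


Use the extended Euclidean algorithm to write 1 = 15·s + 22·t; then s mod 22 is the inverse.
Euclidean algorithm:
  15 = 0·22 + 15
  22 = 1·15 + 7
  15 = 2·7 + 1
  7 = 7·1 + 0
gcd(15,22) = 1
Back-substitution gives: 15·(3) + 22·(-2) = 1
So 15⁻¹ ≡ 3 ≡ 3 (mod 22)
Check: 15 × 3 = 45 ≡ 1 (mod 22) ✓

15⁻¹ ≡ 3 (mod 22)


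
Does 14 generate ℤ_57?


g generates ℤ_n iff gcd(g, n) = 1
gcd(14, 57) = 1
Since gcd = 1, 14 is a generator.

Yes, 14 generates ℤ_57


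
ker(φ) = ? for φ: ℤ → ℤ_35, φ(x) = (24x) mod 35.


Kernel = preimage of identity
ker(φ) = {x ∈ ℤ : 24x ≡ 0 (mod 35)}. gcd(24,35) = 1, so 24x ≡ 0 (mod 35) ⟺ x ≡ 0 (mod 35/1 = 35). Hence ker(φ) = 35ℤ

ker(φ) = 35ℤ


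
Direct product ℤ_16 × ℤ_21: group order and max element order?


|ℤ_16 × ℤ_21| = 16 × 21 = 336
Max element order = lcm(16,21) = 336
Cyclic? Yes (gcd=1)

|ℤ_16×ℤ_21| = 336, max element order = 336


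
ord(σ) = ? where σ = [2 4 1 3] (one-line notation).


Cycle decomposition: (1 2 4 3)
Cycle lengths: 4
Order = lcm(4) = 4

ord(σ) = 4


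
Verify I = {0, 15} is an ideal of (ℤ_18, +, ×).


Check ideal conditions for I = {0, 15} in ℤ_18:
(1) I is an additive subgroup? No
(2) For r ∈ ℤ_18 and a ∈ I: r·a ∈ I? No  [counterexample: r=2, a=15, r·a mod 18 = 12 ∉ I]

No, I is not an ideal of ℤ_18


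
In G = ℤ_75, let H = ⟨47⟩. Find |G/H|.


|⟨47⟩| = n / gcd(47, 75) = 75 / 1 = 75
H is normal (ℤ_75 is abelian).
|G/H| = |G| / |H| = 75 / 75 = 1

|G/H| = 1


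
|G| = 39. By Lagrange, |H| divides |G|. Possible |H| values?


Lagrange's theorem: |H| divides |G|
|G| = 39
Divisors of 39: 1, 3, 13, 39

Possible subgroup orders: {1, 3, 13, 39}


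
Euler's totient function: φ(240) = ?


Factor n: 240 = 2^4 × 3 × 5
φ(n) = n · ∏(1 - 1/p) over distinct primes p | n
φ(240) = 240 · (1 - 1/2) · (1 - 1/3) · (1 - 1/5) = 64

φ(240) = 64


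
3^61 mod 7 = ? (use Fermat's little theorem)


Fermat's little theorem: if p is prime and gcd(a,p)=1, then a^(p-1) ≡ 1 (mod p)
p = 7 is prime, gcd(3,7) = 1
Reduce exponent: 61 mod 6 = 1
So 3^61 ≡ 3^1 (mod 7)
3^1 mod 7 = 3

3^61 ≡ 3 (mod 7)


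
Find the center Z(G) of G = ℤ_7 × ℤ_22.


Z(G) = {g ∈ G | gx = xg for all x ∈ G}
Direct product of abelian groups is abelian, so Z(G) = G

Z(ℤ_7 × ℤ_22) = ℤ_7 × ℤ_22


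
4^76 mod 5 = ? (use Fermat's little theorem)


Fermat's little theorem: if p is prime and gcd(a,p)=1, then a^(p-1) ≡ 1 (mod p)
p = 5 is prime, gcd(4,5) = 1
Reduce exponent: 76 mod 4 = 0
So 4^76 ≡ 4^0 (mod 5)
4^0 = 1

4^76 ≡ 1 (mod 5)


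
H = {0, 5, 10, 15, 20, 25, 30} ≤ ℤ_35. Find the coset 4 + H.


4 + H = {4 + h (mod 35) : h ∈ H}
4+0=4, 4+5=9, 4+10=14, 4+15=19, 4+20=24, 4+25=29, 4+30=34

4 + H = {4, 9, 14, 19, 24, 29, 34}


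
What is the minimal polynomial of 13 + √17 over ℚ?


Let α = 13 + √17. Then α - 13 = √17, so (α - 13)² = 17, giving α² - 26α + 152 = 0. Degree 2 and α ∉ ℚ, so this is the minimal polynomial.

Minimal polynomial: x² - 26x + 152


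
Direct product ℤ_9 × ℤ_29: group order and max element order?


|ℤ_9 × ℤ_29| = 9 × 29 = 261
Max element order = lcm(9,29) = 261
Cyclic? Yes (gcd=1)

|ℤ_9×ℤ_29| = 261, max element order = 261


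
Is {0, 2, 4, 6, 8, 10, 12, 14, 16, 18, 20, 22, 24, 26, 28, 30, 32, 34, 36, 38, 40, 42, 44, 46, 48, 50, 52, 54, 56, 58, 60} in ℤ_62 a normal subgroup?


H = {0, 2, 4, 6, 8, 10, 12, 14, 16, 18, 20, 22, 24, 26, 28, 30, 32, 34, 36, 38, 40, 42, 44, 46, 48, 50, 52, 54, 56, 58, 60} in ℤ_62
ℤ_62 is abelian; every subgroup of an abelian group is normal

Yes, normal subgroup


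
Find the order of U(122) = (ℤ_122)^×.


U(n) is the group of units mod n; |U(n)| = φ(n)
|U(122)| = φ(122) = 60

|U(122) = (ℤ_122)^×| = 60


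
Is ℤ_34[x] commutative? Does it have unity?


ℤ_34 has zero divisors (2·17 ≡ 0), and these lift to constant zero divisors in ℤ_34[x]; so not an integral domain
Commutative: Yes
Integral domain: No
Has unity: Yes

ℤ_34[x]: Commutative=Yes, Unity=Yes


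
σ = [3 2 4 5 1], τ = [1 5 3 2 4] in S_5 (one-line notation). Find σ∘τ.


σ∘τ: apply τ first, then σ
1 →τ 1 →σ 3
2 →τ 5 →σ 1
3 →τ 3 →σ 4
4 →τ 2 →σ 2
5 →τ 4 →σ 5

σ∘τ = [3 1 4 2 5]


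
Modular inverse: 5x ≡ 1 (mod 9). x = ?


Use the extended Euclidean algorithm to write 1 = 5·s + 9·t; then s mod 9 is the inverse.
Euclidean algorithm:
  5 = 0·9 + 5
  9 = 1·5 + 4
  5 = 1·4 + 1
  4 = 4·1 + 0
gcd(5,9) = 1
Back-substitution gives: 5·(2) + 9·(-1) = 1
So 5⁻¹ ≡ 2 ≡ 2 (mod 9)
Check: 5 × 2 = 10 ≡ 1 (mod 9) ✓

5⁻¹ ≡ 2 (mod 9)


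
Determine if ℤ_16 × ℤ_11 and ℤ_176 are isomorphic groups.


Comparing ℤ_16 × ℤ_11 and ℤ_176:
gcd(16,11) = 1, so ℤ_16 × ℤ_11 ≅ ℤ_176 (CRT)

Yes, ℤ_16 × ℤ_11 ≅ ℤ_176


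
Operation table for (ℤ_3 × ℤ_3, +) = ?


Elements: {(0,0), (0,1), (0,2), (1,0), (1,1), (1,2), (2,0), (2,1), (2,2)}
Operation: componentwise addition mod (3, 3)
Entry (a, b) = ((a₁+b₁) mod 3, (a₂+b₂) mod 3)

Cayley table:
      | (0,0) | (0,1) | (0,2) | (1,0) | (1,1) | (1,2) | (2,0) | (2,1) | (2,2)
(0,0) | (0,0) | (0,1) | (0,2) | (1,0) | (1,1) | (1,2) | (2,0) | (2,1) | (2,2)
(0,1) | (0,1) | (0,2) | (0,0) | (1,1) | (1,2) | (1,0) | (2,1) | (2,2) | (2,0)
(0,2) | (0,2) | (0,0) | (0,1) | (1,2) | (1,0) | (1,1) | (2,2) | (2,0) | (2,1)
(1,0) | (1,0) | (1,1) | (1,2) | (2,0) | (2,1) | (2,2) | (0,0) | (0,1) | (0,2)
(1,1) | (1,1) | (1,2) | (1,0) | (2,1) | (2,2) | (2,0) | (0,1) | (0,2) | (0,0)
(1,2) | (1,2) | (1,0) | (1,1) | (2,2) | (2,0) | (2,1) | (0,2) | (0,0) | (0,1)
(2,0) | (2,0) | (2,1) | (2,2) | (0,0) | (0,1) | (0,2) | (1,0) | (1,1) | (1,2)
(2,1) | (2,1) | (2,2) | (2,0) | (0,1) | (0,2) | (0,0) | (1,1) | (1,2) | (1,0)
(2,2) | (2,2) | (2,0) | (2,1) | (0,2) | (0,0) | (0,1) | (1,2) | (1,0) | (1,1)


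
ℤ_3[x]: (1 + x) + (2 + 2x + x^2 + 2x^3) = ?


Add coefficients mod 3:
x^0: 1 + 2 = 0 (mod 3)
x^1: 1 + 2 = 0 (mod 3)
x^2: 0 + 1 = 1 (mod 3)
x^3: 0 + 2 = 2 (mod 3)
Result: x^2 + 2x^3

f + g = x^2 + 2x^3


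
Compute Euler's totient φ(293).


Factor n: 293 = 293
φ(n) = n · ∏(1 - 1/p) over distinct primes p | n
φ(293) = 293 · (1 - 1/293) = 292

φ(293) = 292


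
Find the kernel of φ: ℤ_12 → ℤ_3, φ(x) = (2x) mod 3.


Kernel = preimage of identity
ker(φ) = {x ∈ ℤ_12 : 2x ≡ 0 (mod 3)}. Since 3 | 12, φ is well-defined. The kernel is the cyclic subgroup ⟨3⟩ of ℤ_12 (order 4), i.e. {0, 3, 6, 9}

ker(φ) = {0, 3, 6, 9}


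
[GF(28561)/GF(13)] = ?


GF(28561) = GF(13^4), so the extension degree is 4

[GF(28561)/GF(13)] = 4


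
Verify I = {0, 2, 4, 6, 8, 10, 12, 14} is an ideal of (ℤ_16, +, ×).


Check ideal conditions for I = {0, 2, 4, 6, 8, 10, 12, 14} in ℤ_16:
(1) I is an additive subgroup? Yes
(2) For r ∈ ℤ_16 and a ∈ I: r·a ∈ I? Yes

Yes, I is an ideal of ℤ_16


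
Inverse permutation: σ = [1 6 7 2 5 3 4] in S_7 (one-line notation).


To find σ⁻¹, swap domain and range:
σ(1) = 1 → σ⁻¹(1) = 1
σ(2) = 6 → σ⁻¹(6) = 2
σ(3) = 7 → σ⁻¹(7) = 3
σ(4) = 2 → σ⁻¹(2) = 4
σ(5) = 5 → σ⁻¹(5) = 5
σ(6) = 3 → σ⁻¹(3) = 6
σ(7) = 4 → σ⁻¹(4) = 7

σ⁻¹ = [1 4 6 7 5 2 3]


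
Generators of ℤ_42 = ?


g generates ℤ_n iff gcd(g,n) = 1
Prime factors of 42: 2, 3, 7
Generators are g ∈ {1,...,41} not divisible by any of these primes.
Generators: {1, 5, 11, 13, 17, 19, 23, 25, 29, 31, 37, 41}
Number of generators = φ(42) = 12

Generators of ℤ_42 = {1, 5, 11, 13, 17, 19, 23, 25, 29, 31, 37, 41}


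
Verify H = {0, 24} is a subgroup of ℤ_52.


Subgroup test for H = {0, 24} in (ℤ_52, +):
(1) 0 ∈ H? Yes
(2) Closure: for all a,b ∈ H, (a+b) mod 52 ∈ H? No  [counterexample: 24 + 24 = 48 ∉ H]
(3) Inverses: for all a ∈ H, -a mod 52 ∈ H? No

No, H is not a subgroup of ℤ_52


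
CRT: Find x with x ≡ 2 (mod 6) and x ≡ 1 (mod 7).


m₁ = 6, m₂ = 7, gcd = 1, so CRT applies. M = m₁·m₂ = 42
Let M₁ = M/m₁ = 7, M₂ = M/m₂ = 6
Find y₁ ≡ M₁⁻¹ (mod m₁): 7⁻¹ ≡ 1 (mod 6)
Find y₂ ≡ M₂⁻¹ (mod m₂): 6⁻¹ ≡ 6 (mod 7)
x = a₁·M₁·y₁ + a₂·M₂·y₂ = 2·7·1 + 1·6·6 = 50
Reduce mod 42: x ≡ 8
Check: 8 mod 6 = 2 ✓, 8 mod 7 = 1 ✓

x ≡ 8 (mod 42)


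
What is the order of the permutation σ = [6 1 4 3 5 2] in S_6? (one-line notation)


Cycle decomposition: (1 6 2) (3 4)
Cycle lengths: 3, 2
Order = lcm(3, 2) = 6

ord(σ) = 6


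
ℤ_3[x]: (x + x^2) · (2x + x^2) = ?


Expand and collect like terms; reduce coefficients mod 3:
x^0: 0·0 = 0 ≡ 0 (mod 3)
x^1: 0·2 + 1·0 = 0 ≡ 0 (mod 3)
x^2: 0·1 + 1·2 + 1·0 = 2 ≡ 2 (mod 3)
x^3: 1·1 + 1·2 = 3 ≡ 0 (mod 3)
x^4: 1·1 = 1 ≡ 1 (mod 3)
Result: 2x^2 + x^4

f · g = 2x^2 + x^4


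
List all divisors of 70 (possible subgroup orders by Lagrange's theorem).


Lagrange's theorem: |H| divides |G|
|G| = 70
Divisors of 70: 1, 2, 5, 7, 10, 14, 35, 70

Possible subgroup orders: {1, 2, 5, 7, 10, 14, 35, 70}


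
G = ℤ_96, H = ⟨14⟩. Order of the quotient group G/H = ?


|⟨14⟩| = n / gcd(14, 96) = 96 / 2 = 48
H is normal (ℤ_96 is abelian).
|G/H| = |G| / |H| = 96 / 48 = 2

|G/H| = 2


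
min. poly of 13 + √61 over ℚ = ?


Let α = 13 + √61. Then α - 13 = √61, so (α - 13)² = 61, giving α² - 26α + 108 = 0. Degree 2 and α ∉ ℚ, so this is the minimal polynomial.

Minimal polynomial: x² - 26x + 108


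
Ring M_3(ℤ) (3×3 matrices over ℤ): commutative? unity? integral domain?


Matrix multiplication is non-commutative for n ≥ 2; the identity matrix I is the unity; singular matrices give zero divisors, so not an integral domain
Commutative: No
Integral domain: No
Has unity: Yes

M_3(ℤ) (3×3 matrices over ℤ): Commutative=No, Unity=Yes


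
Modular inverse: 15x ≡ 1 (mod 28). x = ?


Use the extended Euclidean algorithm to write 1 = 15·s + 28·t; then s mod 28 is the inverse.
Euclidean algorithm:
  15 = 0·28 + 15
  28 = 1·15 + 13
  15 = 1·13 + 2
  13 = 6·2 + 1
  2 = 2·1 + 0
gcd(15,28) = 1
Back-substitution gives: 15·(-13) + 28·(7) = 1
So 15⁻¹ ≡ -13 ≡ 15 (mod 28)
Check: 15 × 15 = 225 ≡ 1 (mod 28) ✓

15⁻¹ ≡ 15 (mod 28)


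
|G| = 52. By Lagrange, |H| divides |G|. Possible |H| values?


Lagrange's theorem: |H| divides |G|
|G| = 52
Divisors of 52: 1, 2, 4, 13, 26, 52

Possible subgroup orders: {1, 2, 4, 13, 26, 52}


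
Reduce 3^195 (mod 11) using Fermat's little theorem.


Fermat's little theorem: if p is prime and gcd(a,p)=1, then a^(p-1) ≡ 1 (mod p)
p = 11 is prime, gcd(3,11) = 1
Reduce exponent: 195 mod 10 = 5
So 3^195 ≡ 3^5 (mod 11)
3^5 mod 11 = 1

3^195 ≡ 1 (mod 11)


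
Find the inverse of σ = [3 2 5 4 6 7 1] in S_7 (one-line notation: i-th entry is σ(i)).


To find σ⁻¹, swap domain and range:
σ(1) = 3 → σ⁻¹(3) = 1
σ(2) = 2 → σ⁻¹(2) = 2
σ(3) = 5 → σ⁻¹(5) = 3
σ(4) = 4 → σ⁻¹(4) = 4
σ(5) = 6 → σ⁻¹(6) = 5
σ(6) = 7 → σ⁻¹(7) = 6
σ(7) = 1 → σ⁻¹(1) = 7

σ⁻¹ = [7 2 1 4 3 5 6]


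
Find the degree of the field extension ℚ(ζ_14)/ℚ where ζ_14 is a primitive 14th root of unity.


[ℚ(ζ_n):ℚ] = deg Φ_n(x) = φ(n). Here φ(14) = 6

[ℚ(ζ_14)/ℚ where ζ_14 is a primitive 14th root of unity] = 6


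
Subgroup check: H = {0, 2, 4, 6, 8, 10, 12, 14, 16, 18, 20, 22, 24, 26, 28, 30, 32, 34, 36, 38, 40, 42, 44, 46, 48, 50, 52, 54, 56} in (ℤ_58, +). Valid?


Subgroup test for H = {0, 2, 4, 6, 8, 10, 12, 14, 16, 18, 20, 22, 24, 26, 28, 30, 32, 34, 36, 38, 40, 42, 44, 46, 48, 50, 52, 54, 56} in (ℤ_58, +):
(1) 0 ∈ H? Yes
(2) Closure: for all a,b ∈ H, (a+b) mod 58 ∈ H? Yes
(3) Inverses: for all a ∈ H, -a mod 58 ∈ H? Yes

Yes, H is a subgroup of ℤ_58


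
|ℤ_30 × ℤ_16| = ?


|A × B| = |A| · |B|
|ℤ_30 × ℤ_16| = 30 × 16 = 480

|ℤ_30 × ℤ_16| = 480


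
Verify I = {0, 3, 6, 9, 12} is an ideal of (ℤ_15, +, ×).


Check ideal conditions for I = {0, 3, 6, 9, 12} in ℤ_15:
(1) I is an additive subgroup? Yes
(2) For r ∈ ℤ_15 and a ∈ I: r·a ∈ I? Yes

Yes, I is an ideal of ℤ_15


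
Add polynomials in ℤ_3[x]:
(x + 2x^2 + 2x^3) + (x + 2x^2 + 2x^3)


Add coefficients mod 3:
x^0: 0 + 0 = 0 (mod 3)
x^1: 1 + 1 = 2 (mod 3)
x^2: 2 + 2 = 1 (mod 3)
x^3: 2 + 2 = 1 (mod 3)
Result: 2x + x^2 + x^3

f + g = 2x + x^2 + x^3


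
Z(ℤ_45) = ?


Z(G) = {g ∈ G | gx = xg for all x ∈ G}
ℤ_45 is abelian, so Z(G) = G

Z(ℤ_45) = ℤ_45


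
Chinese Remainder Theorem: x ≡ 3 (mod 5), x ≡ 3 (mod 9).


m₁ = 5, m₂ = 9, gcd = 1, so CRT applies. M = m₁·m₂ = 45
Let M₁ = M/m₁ = 9, M₂ = M/m₂ = 5
Find y₁ ≡ M₁⁻¹ (mod m₁): 9⁻¹ ≡ 4 (mod 5)
Find y₂ ≡ M₂⁻¹ (mod m₂): 5⁻¹ ≡ 2 (mod 9)
x = a₁·M₁·y₁ + a₂·M₂·y₂ = 3·9·4 + 3·5·2 = 138
Reduce mod 45: x ≡ 3
Check: 3 mod 5 = 3 ✓, 3 mod 9 = 3 ✓

x ≡ 3 (mod 45)


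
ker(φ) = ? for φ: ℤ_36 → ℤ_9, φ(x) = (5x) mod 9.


Kernel = preimage of identity
ker(φ) = {x ∈ ℤ_36 : 5x ≡ 0 (mod 9)}. Since 9 | 36, φ is well-defined. The kernel is the cyclic subgroup ⟨9⟩ of ℤ_36 (order 4), i.e. {0, 9, 18, 27}

ker(φ) = {0, 9, 18, 27}


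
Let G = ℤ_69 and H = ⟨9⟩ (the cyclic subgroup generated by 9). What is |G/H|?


|⟨9⟩| = n / gcd(9, 69) = 69 / 3 = 23
H is normal (ℤ_69 is abelian).
|G/H| = |G| / |H| = 69 / 23 = 3

|G/H| = 3


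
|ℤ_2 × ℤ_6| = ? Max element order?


|ℤ_2 × ℤ_6| = 2 × 6 = 12
Max element order = lcm(2,6) = 6
Cyclic? No (gcd=2)

|ℤ_2×ℤ_6| = 12, max element order = 6


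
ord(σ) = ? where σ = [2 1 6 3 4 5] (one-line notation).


Cycle decomposition: (1 2) (3 6 5 4)
Cycle lengths: 2, 4
Order = lcm(2, 4) = 4

ord(σ) = 4


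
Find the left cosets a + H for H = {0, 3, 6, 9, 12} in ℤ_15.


H = {0, 3, 6, 9, 12}, |H| = 5
Number of cosets = |G|/|H| = 15/5 = 3
0 + H = {0, 3, 6, 9, 12}
1 + H = {1, 4, 7, 10, 13}
2 + H = {2, 5, 8, 11, 14}

Cosets: 0+H={0,3,6,9,12}; 1+H={1,4,7,10,13}; 2+H={2,5,8,11,14}


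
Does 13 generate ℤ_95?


g generates ℤ_n iff gcd(g, n) = 1
gcd(13, 95) = 1
Since gcd = 1, 13 is a generator.

Yes, 13 generates ℤ_95


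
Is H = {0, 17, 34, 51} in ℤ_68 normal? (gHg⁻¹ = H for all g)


H = {0, 17, 34, 51} in ℤ_68
ℤ_68 is abelian; every subgroup of an abelian group is normal

Yes, normal subgroup


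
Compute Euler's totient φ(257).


Factor n: 257 = 257
φ(n) = n · ∏(1 - 1/p) over distinct primes p | n
φ(257) = 257 · (1 - 1/257) = 256

φ(257) = 256


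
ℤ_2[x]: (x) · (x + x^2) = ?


Expand and collect like terms; reduce coefficients mod 2:
x^0: 0·0 = 0 ≡ 0 (mod 2)
x^1: 0·1 + 1·0 = 0 ≡ 0 (mod 2)
x^2: 0·1 + 1·1 = 1 ≡ 1 (mod 2)
x^3: 1·1 = 1 ≡ 1 (mod 2)
Result: x^2 + x^3

f · g = x^2 + x^3


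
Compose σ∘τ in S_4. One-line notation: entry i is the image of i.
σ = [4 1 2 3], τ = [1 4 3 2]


σ∘τ: apply τ first, then σ
1 →τ 1 →σ 4
2 →τ 4 →σ 3
3 →τ 3 →σ 2
4 →τ 2 →σ 1

σ∘τ = [4 3 2 1]


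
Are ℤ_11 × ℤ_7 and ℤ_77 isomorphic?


Comparing ℤ_11 × ℤ_7 and ℤ_77:
gcd(11,7) = 1, so ℤ_11 × ℤ_7 ≅ ℤ_77 (CRT)

Yes, ℤ_11 × ℤ_7 ≅ ℤ_77


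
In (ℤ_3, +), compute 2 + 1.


Operation: addition mod 3
2 + 1 = (a + b) mod 3 with a = 2, b = 1

2 + 1 = 0


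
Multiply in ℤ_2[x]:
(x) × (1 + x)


Expand and collect like terms; reduce coefficients mod 2:
x^0: 0·1 = 0 ≡ 0 (mod 2)
x^1: 0·1 + 1·1 = 1 ≡ 1 (mod 2)
x^2: 1·1 = 1 ≡ 1 (mod 2)
Result: x + x^2

f · g = x + x^2


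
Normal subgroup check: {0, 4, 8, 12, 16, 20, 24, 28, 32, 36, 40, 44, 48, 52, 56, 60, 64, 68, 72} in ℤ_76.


H = {0, 4, 8, 12, 16, 20, 24, 28, 32, 36, 40, 44, 48, 52, 56, 60, 64, 68, 72} in ℤ_76
ℤ_76 is abelian; every subgroup of an abelian group is normal

Yes, normal subgroup


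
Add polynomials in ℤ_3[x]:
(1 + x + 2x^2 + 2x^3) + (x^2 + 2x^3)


Add coefficients mod 3:
x^0: 1 + 0 = 1 (mod 3)
x^1: 1 + 0 = 1 (mod 3)
x^2: 2 + 1 = 0 (mod 3)
x^3: 2 + 2 = 1 (mod 3)
Result: 1 + x + x^3

f + g = 1 + x + x^3


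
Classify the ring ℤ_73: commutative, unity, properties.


ℤ_73 is a commutative ring with unity 1; 73 is prime, so ℤ_73 is a field (hence an integral domain)
Commutative: Yes
Integral domain: Yes
Has unity: Yes

ℤ_73: Commutative=Yes, Unity=Yes


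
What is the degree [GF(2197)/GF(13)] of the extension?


GF(2197) = GF(13^3), so the extension degree is 3

[GF(2197)/GF(13)] = 3


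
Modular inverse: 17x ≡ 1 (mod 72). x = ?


Use the extended Euclidean algorithm to write 1 = 17·s + 72·t; then s mod 72 is the inverse.
Euclidean algorithm:
  17 = 0·72 + 17
  72 = 4·17 + 4
  17 = 4·4 + 1
  4 = 4·1 + 0
gcd(17,72) = 1
Back-substitution gives: 17·(17) + 72·(-4) = 1
So 17⁻¹ ≡ 17 ≡ 17 (mod 72)
Check: 17 × 17 = 289 ≡ 1 (mod 72) ✓

17⁻¹ ≡ 17 (mod 72)


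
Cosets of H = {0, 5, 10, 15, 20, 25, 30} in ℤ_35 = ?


H = {0, 5, 10, 15, 20, 25, 30}, |H| = 7
Number of cosets = |G|/|H| = 35/7 = 5
0 + H = {0, 5, 10, 15, 20, 25, 30}
1 + H = {1, 6, 11, 16, 21, 26, 31}
2 + H = {2, 7, 12, 17, 22, 27, 32}
3 + H = {3, 8, 13, 18, 23, 28, 33}
4 + H = {4, 9, 14, 19, 24, 29, 34}

Cosets: 0+H={0,5,10,15,20,25,30}; 1+H={1,6,11,16,21,26,31}; 2+H={2,7,12,17,22,27,32}; 3+H={3,8,13,18,23,28,33}; 4+H={4,9,14,19,24,29,34}


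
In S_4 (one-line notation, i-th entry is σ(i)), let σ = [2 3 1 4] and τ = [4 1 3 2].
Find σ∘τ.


σ∘τ: apply τ first, then σ
1 →τ 4 →σ 4
2 →τ 1 →σ 2
3 →τ 3 →σ 1
4 →τ 2 →σ 3

σ∘τ = [4 2 1 3]


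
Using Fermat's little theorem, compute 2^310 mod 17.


Fermat's little theorem: if p is prime and gcd(a,p)=1, then a^(p-1) ≡ 1 (mod p)
p = 17 is prime, gcd(2,17) = 1
Reduce exponent: 310 mod 16 = 6
So 2^310 ≡ 2^6 (mod 17)
2^6 mod 17 = 13

2^310 ≡ 13 (mod 17)


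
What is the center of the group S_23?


Z(G) = {g ∈ G | gx = xg for all x ∈ G}
S_n is non-abelian for n ≥ 3; Z(S_23) is trivial

Z(S_23) = {e}


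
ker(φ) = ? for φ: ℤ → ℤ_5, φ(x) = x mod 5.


Kernel = preimage of identity
ker(φ) = {x ∈ ℤ : x ≡ 0 (mod 5)} = 5ℤ = {0, ±5, ±10, ...}

ker(φ) = 5ℤ


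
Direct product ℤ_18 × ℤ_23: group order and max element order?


|ℤ_18 × ℤ_23| = 18 × 23 = 414
Max element order = lcm(18,23) = 414
Cyclic? Yes (gcd=1)

|ℤ_18×ℤ_23| = 414, max element order = 414


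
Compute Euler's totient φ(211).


Factor n: 211 = 211
φ(n) = n · ∏(1 - 1/p) over distinct primes p | n
φ(211) = 211 · (1 - 1/211) = 210

φ(211) = 210


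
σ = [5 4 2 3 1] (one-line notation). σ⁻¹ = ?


To find σ⁻¹, swap domain and range:
σ(1) = 5 → σ⁻¹(5) = 1
σ(2) = 4 → σ⁻¹(4) = 2
σ(3) = 2 → σ⁻¹(2) = 3
σ(4) = 3 → σ⁻¹(3) = 4
σ(5) = 1 → σ⁻¹(1) = 5

σ⁻¹ = [5 3 4 2 1]


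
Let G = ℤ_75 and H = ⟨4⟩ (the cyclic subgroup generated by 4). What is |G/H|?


|⟨4⟩| = n / gcd(4, 75) = 75 / 1 = 75
H is normal (ℤ_75 is abelian).
|G/H| = |G| / |H| = 75 / 75 = 1

|G/H| = 1


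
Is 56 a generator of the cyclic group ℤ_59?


g generates ℤ_n iff gcd(g, n) = 1
gcd(56, 59) = 1
Since gcd = 1, 56 is a generator.

Yes, 56 generates ℤ_59


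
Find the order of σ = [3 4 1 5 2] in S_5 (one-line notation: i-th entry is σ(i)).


Cycle decomposition: (1 3) (2 4 5)
Cycle lengths: 2, 3
Order = lcm(2, 3) = 6

ord(σ) = 6


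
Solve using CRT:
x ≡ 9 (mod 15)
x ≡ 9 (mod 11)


m₁ = 15, m₂ = 11, gcd = 1, so CRT applies. M = m₁·m₂ = 165
Let M₁ = M/m₁ = 11, M₂ = M/m₂ = 15
Find y₁ ≡ M₁⁻¹ (mod m₁): 11⁻¹ ≡ 11 (mod 15)
Find y₂ ≡ M₂⁻¹ (mod m₂): 15⁻¹ ≡ 3 (mod 11)
x = a₁·M₁·y₁ + a₂·M₂·y₂ = 9·11·11 + 9·15·3 = 1494
Reduce mod 165: x ≡ 9
Check: 9 mod 15 = 9 ✓, 9 mod 11 = 9 ✓

x ≡ 9 (mod 165)


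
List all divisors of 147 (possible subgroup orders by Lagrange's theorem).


Lagrange's theorem: |H| divides |G|
|G| = 147
Divisors of 147: 1, 3, 7, 21, 49, 147

Possible subgroup orders: {1, 3, 7, 21, 49, 147}


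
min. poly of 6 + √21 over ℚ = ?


Let α = 6 + √21. Then α - 6 = √21, so (α - 6)² = 21, giving α² - 12α + 15 = 0. Degree 2 and α ∉ ℚ, so this is the minimal polynomial.

Minimal polynomial: x² - 12x + 15


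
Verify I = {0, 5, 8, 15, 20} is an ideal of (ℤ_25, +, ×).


Check ideal conditions for I = {0, 5, 8, 15, 20} in ℤ_25:
(1) I is an additive subgroup? No
(2) For r ∈ ℤ_25 and a ∈ I: r·a ∈ I? No  [counterexample: r=2, a=5, r·a mod 25 = 10 ∉ I]

No, I is not an ideal of ℤ_25


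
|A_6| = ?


|A_n| = n!/2 (even permutations)
|A_6| = 6!/2 = 720/2 = 360

|A_6| = 360


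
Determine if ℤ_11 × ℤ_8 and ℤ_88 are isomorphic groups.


Comparing ℤ_11 × ℤ_8 and ℤ_88:
gcd(11,8) = 1, so ℤ_11 × ℤ_8 ≅ ℤ_88 (CRT)

Yes, ℤ_11 × ℤ_8 ≅ ℤ_88


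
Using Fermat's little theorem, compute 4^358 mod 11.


Fermat's little theorem: if p is prime and gcd(a,p)=1, then a^(p-1) ≡ 1 (mod p)
p = 11 is prime, gcd(4,11) = 1
Reduce exponent: 358 mod 10 = 8
So 4^358 ≡ 4^8 (mod 11)
4^8 mod 11 = 9

4^358 ≡ 9 (mod 11)


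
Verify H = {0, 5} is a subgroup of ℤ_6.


Subgroup test for H = {0, 5} in (ℤ_6, +):
(1) 0 ∈ H? Yes
(2) Closure: for all a,b ∈ H, (a+b) mod 6 ∈ H? No  [counterexample: 5 + 5 = 4 ∉ H]
(3) Inverses: for all a ∈ H, -a mod 6 ∈ H? No

No, H is not a subgroup of ℤ_6


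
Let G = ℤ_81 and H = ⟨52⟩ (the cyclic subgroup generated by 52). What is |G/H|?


|⟨52⟩| = n / gcd(52, 81) = 81 / 1 = 81
H is normal (ℤ_81 is abelian).
|G/H| = |G| / |H| = 81 / 81 = 1

|G/H| = 1


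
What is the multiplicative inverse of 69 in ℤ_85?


Use the extended Euclidean algorithm to write 1 = 69·s + 85·t; then s mod 85 is the inverse.
Euclidean algorithm:
  69 = 0·85 + 69
  85 = 1·69 + 16
  69 = 4·16 + 5
  16 = 3·5 + 1
  5 = 5·1 + 0
gcd(69,85) = 1
Back-substitution gives: 69·(-16) + 85·(13) = 1
So 69⁻¹ ≡ -16 ≡ 69 (mod 85)
Check: 69 × 69 = 4761 ≡ 1 (mod 85) ✓

69⁻¹ ≡ 69 (mod 85)


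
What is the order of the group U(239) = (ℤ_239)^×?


U(n) is the group of units mod n; |U(n)| = φ(n)
|U(239)| = φ(239) = 238

|U(239) = (ℤ_239)^×| = 238


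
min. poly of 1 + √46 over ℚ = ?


Let α = 1 + √46. Then α - 1 = √46, so (α - 1)² = 46, giving α² - 2α - 45 = 0. Degree 2 and α ∉ ℚ, so this is the minimal polynomial.

Minimal polynomial: x² - 2x - 45


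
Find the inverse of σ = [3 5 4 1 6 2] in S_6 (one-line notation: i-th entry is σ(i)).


To find σ⁻¹, swap domain and range:
σ(1) = 3 → σ⁻¹(3) = 1
σ(2) = 5 → σ⁻¹(5) = 2
σ(3) = 4 → σ⁻¹(4) = 3
σ(4) = 1 → σ⁻¹(1) = 4
σ(5) = 6 → σ⁻¹(6) = 5
σ(6) = 2 → σ⁻¹(2) = 6

σ⁻¹ = [4 6 1 3 2 5]


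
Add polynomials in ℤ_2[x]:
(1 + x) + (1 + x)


Add coefficients mod 2:
x^0: 1 + 1 = 0 (mod 2)
x^1: 1 + 1 = 0 (mod 2)
Result: 0

f + g = 0


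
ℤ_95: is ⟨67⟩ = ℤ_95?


g generates ℤ_n iff gcd(g, n) = 1
gcd(67, 95) = 1
Since gcd = 1, 67 is a generator.

Yes, 67 generates ℤ_95


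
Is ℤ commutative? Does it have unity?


integers form a commutative ring with unity 1; no zero divisors
Commutative: Yes
Integral domain: Yes
Has unity: Yes

ℤ: Commutative=Yes, Unity=Yes


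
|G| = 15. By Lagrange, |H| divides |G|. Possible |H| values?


Lagrange's theorem: |H| divides |G|
|G| = 15
Divisors of 15: 1, 3, 5, 15

Possible subgroup orders: {1, 3, 5, 15}


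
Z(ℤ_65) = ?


Z(G) = {g ∈ G | gx = xg for all x ∈ G}
ℤ_65 is abelian, so Z(G) = G

Z(ℤ_65) = ℤ_65


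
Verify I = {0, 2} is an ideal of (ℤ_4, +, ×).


Check ideal conditions for I = {0, 2} in ℤ_4:
(1) I is an additive subgroup? Yes
(2) For r ∈ ℤ_4 and a ∈ I: r·a ∈ I? Yes

Yes, I is an ideal of ℤ_4


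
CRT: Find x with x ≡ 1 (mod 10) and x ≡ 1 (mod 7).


m₁ = 10, m₂ = 7, gcd = 1, so CRT applies. M = m₁·m₂ = 70
Let M₁ = M/m₁ = 7, M₂ = M/m₂ = 10
Find y₁ ≡ M₁⁻¹ (mod m₁): 7⁻¹ ≡ 3 (mod 10)
Find y₂ ≡ M₂⁻¹ (mod m₂): 10⁻¹ ≡ 5 (mod 7)
x = a₁·M₁·y₁ + a₂·M₂·y₂ = 1·7·3 + 1·10·5 = 71
Reduce mod 70: x ≡ 1
Check: 1 mod 10 = 1 ✓, 1 mod 7 = 1 ✓

x ≡ 1 (mod 70)


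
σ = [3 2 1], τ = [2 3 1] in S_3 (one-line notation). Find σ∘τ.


σ∘τ: apply τ first, then σ
1 →τ 2 →σ 2
2 →τ 3 →σ 1
3 →τ 1 →σ 3

σ∘τ = [2 1 3]


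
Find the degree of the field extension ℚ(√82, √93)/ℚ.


[ℚ(√82,√93):ℚ] = [ℚ(√82,√93):ℚ(√82)]·[ℚ(√82):ℚ] = 2·2 = 4

[ℚ(√82, √93)/ℚ] = 4


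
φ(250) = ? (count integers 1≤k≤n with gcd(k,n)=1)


Factor n: 250 = 2 × 5^3
φ(n) = n · ∏(1 - 1/p) over distinct primes p | n
φ(250) = 250 · (1 - 1/2) · (1 - 1/5) = 100

φ(250) = 100


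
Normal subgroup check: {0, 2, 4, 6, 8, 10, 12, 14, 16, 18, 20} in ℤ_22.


H = {0, 2, 4, 6, 8, 10, 12, 14, 16, 18, 20} in ℤ_22
ℤ_22 is abelian; every subgroup of an abelian group is normal

Yes, normal subgroup


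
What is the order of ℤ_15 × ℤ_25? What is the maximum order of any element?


|ℤ_15 × ℤ_25| = 15 × 25 = 375
Max element order = lcm(15,25) = 75
Cyclic? No (gcd=5)

|ℤ_15×ℤ_25| = 375, max element order = 75


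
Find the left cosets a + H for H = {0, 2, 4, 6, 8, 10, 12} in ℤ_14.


H = {0, 2, 4, 6, 8, 10, 12}, |H| = 7
Number of cosets = |G|/|H| = 14/7 = 2
0 + H = {0, 2, 4, 6, 8, 10, 12}
1 + H = {1, 3, 5, 7, 9, 11, 13}

Cosets: 0+H={0,2,4,6,8,10,12}; 1+H={1,3,5,7,9,11,13}


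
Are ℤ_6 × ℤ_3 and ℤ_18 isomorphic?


Comparing ℤ_6 × ℤ_3 and ℤ_18:
gcd(6,3) = 3 ≠ 1. Max element order in ℤ_6×ℤ_3 is lcm(6,3) = 6 < 18, so it has no element of order 18

No, ℤ_6 × ℤ_3 ≇ ℤ_18


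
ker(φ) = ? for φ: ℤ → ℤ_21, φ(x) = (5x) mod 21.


Kernel = preimage of identity
ker(φ) = {x ∈ ℤ : 5x ≡ 0 (mod 21)}. gcd(5,21) = 1, so 5x ≡ 0 (mod 21) ⟺ x ≡ 0 (mod 21/1 = 21). Hence ker(φ) = 21ℤ

ker(φ) = 21ℤ


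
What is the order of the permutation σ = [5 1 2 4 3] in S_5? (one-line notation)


Cycle decomposition: (1 5 3 2)
Cycle lengths: 4
Order = lcm(4) = 4

ord(σ) = 4


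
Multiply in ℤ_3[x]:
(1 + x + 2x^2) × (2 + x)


Expand and collect like terms; reduce coefficients mod 3:
x^0: 1·2 = 2 ≡ 2 (mod 3)
x^1: 1·1 + 1·2 = 3 ≡ 0 (mod 3)
x^2: 1·1 + 2·2 = 5 ≡ 2 (mod 3)
x^3: 2·1 = 2 ≡ 2 (mod 3)
Result: 2 + 2x^2 + 2x^3

f · g = 2 + 2x^2 + 2x^3


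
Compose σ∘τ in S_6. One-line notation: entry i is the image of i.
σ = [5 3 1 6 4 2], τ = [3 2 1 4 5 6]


σ∘τ: apply τ first, then σ
1 →τ 3 →σ 1
2 →τ 2 →σ 3
3 →τ 1 →σ 5
4 →τ 4 →σ 6
5 →τ 5 →σ 4
6 →τ 6 →σ 2

σ∘τ = [1 3 5 6 4 2]


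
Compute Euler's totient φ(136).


Factor n: 136 = 2^3 × 17
φ(n) = n · ∏(1 - 1/p) over distinct primes p | n
φ(136) = 136 · (1 - 1/2) · (1 - 1/17) = 64

φ(136) = 64


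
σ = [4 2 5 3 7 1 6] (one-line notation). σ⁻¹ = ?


To find σ⁻¹, swap domain and range:
σ(1) = 4 → σ⁻¹(4) = 1
σ(2) = 2 → σ⁻¹(2) = 2
σ(3) = 5 → σ⁻¹(5) = 3
σ(4) = 3 → σ⁻¹(3) = 4
σ(5) = 7 → σ⁻¹(7) = 5
σ(6) = 1 → σ⁻¹(1) = 6
σ(7) = 6 → σ⁻¹(6) = 7

σ⁻¹ = [6 2 4 1 3 7 5]


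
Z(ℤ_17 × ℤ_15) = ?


Z(G) = {g ∈ G | gx = xg for all x ∈ G}
Direct product of abelian groups is abelian, so Z(G) = G

Z(ℤ_17 × ℤ_15) = ℤ_17 × ℤ_15


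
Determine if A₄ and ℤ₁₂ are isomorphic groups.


Comparing A₄ and ℤ₁₂:
A₄ is non-abelian, ℤ₁₂ is abelian

No, A₄ ≇ ℤ₁₂


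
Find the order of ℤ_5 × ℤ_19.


|A × B| = |A| · |B|
|ℤ_5 × ℤ_19| = 5 × 19 = 95

|ℤ_5 × ℤ_19| = 95


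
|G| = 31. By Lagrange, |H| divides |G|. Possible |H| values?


Lagrange's theorem: |H| divides |G|
|G| = 31
Divisors of 31: 1, 31

Possible subgroup orders: {1, 31}


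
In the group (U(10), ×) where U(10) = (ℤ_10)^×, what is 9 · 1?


Operation: multiplication mod 10
9 · 1 = (a × b) mod 10 with a = 9, b = 1

9 · 1 = 9


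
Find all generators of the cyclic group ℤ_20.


g generates ℤ_n iff gcd(g,n) = 1
Prime factors of 20: 2, 5
Generators are g ∈ {1,...,19} not divisible by any of these primes.
Generators: {1, 3, 7, 9, 11, 13, 17, 19}
Number of generators = φ(20) = 8

Generators of ℤ_20 = {1, 3, 7, 9, 11, 13, 17, 19}


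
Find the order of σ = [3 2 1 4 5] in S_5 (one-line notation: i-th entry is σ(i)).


Cycle decomposition: (1 3)
Cycle lengths: 2
Order = lcm(2) = 2

ord(σ) = 2


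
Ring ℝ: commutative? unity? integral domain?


ℝ is a field: commutative, has unity, every nonzero element is a unit (hence an integral domain)
Commutative: Yes
Integral domain: Yes
Has unity: Yes

ℝ: Commutative=Yes, Unity=Yes


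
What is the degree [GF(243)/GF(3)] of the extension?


GF(243) = GF(3^5), so the extension degree is 5

[GF(243)/GF(3)] = 5


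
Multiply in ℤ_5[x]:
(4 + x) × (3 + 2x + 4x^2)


Expand and collect like terms; reduce coefficients mod 5:
x^0: 4·3 = 12 ≡ 2 (mod 5)
x^1: 4·2 + 1·3 = 11 ≡ 1 (mod 5)
x^2: 4·4 + 1·2 = 18 ≡ 3 (mod 5)
x^3: 1·4 = 4 ≡ 4 (mod 5)
Result: 2 + x + 3x^2 + 4x^3

f · g = 2 + x + 3x^2 + 4x^3


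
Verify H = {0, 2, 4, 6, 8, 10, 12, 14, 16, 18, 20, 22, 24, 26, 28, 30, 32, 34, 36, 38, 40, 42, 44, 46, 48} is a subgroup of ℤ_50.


Subgroup test for H = {0, 2, 4, 6, 8, 10, 12, 14, 16, 18, 20, 22, 24, 26, 28, 30, 32, 34, 36, 38, 40, 42, 44, 46, 48} in (ℤ_50, +):
(1) 0 ∈ H? Yes
(2) Closure: for all a,b ∈ H, (a+b) mod 50 ∈ H? Yes
(3) Inverses: for all a ∈ H, -a mod 50 ∈ H? Yes

Yes, H is a subgroup of ℤ_50


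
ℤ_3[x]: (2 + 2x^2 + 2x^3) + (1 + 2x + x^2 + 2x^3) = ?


Add coefficients mod 3:
x^0: 2 + 1 = 0 (mod 3)
x^1: 0 + 2 = 2 (mod 3)
x^2: 2 + 1 = 0 (mod 3)
x^3: 2 + 2 = 1 (mod 3)
Result: 2x + x^3

f + g = 2x + x^3


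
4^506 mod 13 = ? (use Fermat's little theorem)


Fermat's little theorem: if p is prime and gcd(a,p)=1, then a^(p-1) ≡ 1 (mod p)
p = 13 is prime, gcd(4,13) = 1
Reduce exponent: 506 mod 12 = 2
So 4^506 ≡ 4^2 (mod 13)
4^2 mod 13 = 3

4^506 ≡ 3 (mod 13)
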